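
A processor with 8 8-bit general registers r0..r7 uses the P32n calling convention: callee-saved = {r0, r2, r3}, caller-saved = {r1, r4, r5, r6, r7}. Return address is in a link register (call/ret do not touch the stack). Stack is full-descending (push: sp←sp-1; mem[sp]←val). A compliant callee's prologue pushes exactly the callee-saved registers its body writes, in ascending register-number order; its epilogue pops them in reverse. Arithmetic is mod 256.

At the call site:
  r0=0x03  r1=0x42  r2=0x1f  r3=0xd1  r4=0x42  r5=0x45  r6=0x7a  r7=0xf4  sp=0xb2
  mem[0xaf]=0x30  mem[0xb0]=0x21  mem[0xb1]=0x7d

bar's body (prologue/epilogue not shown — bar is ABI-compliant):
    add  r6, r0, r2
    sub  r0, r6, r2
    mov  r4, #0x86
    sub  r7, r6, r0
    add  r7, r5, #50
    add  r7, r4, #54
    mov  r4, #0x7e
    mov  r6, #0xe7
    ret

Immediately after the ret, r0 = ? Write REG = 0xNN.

prologue: push r0 → mem[0xb1]=0x03, sp=0xb1
body[0] add  r6, r0, r2 → r6=0x22
body[1] sub  r0, r6, r2 → r0=0x03
body[2] mov  r4, #0x86 → r4=0x86
body[3] sub  r7, r6, r0 → r7=0x1f
body[4] add  r7, r5, #50 → r7=0x77
body[5] add  r7, r4, #54 → r7=0xbc
body[6] mov  r4, #0x7e → r4=0x7e
body[7] mov  r6, #0xe7 → r6=0xe7
epilogue: pop r0=0x03, sp=0xb2
r0 is callee-saved → restored

REG = 0x03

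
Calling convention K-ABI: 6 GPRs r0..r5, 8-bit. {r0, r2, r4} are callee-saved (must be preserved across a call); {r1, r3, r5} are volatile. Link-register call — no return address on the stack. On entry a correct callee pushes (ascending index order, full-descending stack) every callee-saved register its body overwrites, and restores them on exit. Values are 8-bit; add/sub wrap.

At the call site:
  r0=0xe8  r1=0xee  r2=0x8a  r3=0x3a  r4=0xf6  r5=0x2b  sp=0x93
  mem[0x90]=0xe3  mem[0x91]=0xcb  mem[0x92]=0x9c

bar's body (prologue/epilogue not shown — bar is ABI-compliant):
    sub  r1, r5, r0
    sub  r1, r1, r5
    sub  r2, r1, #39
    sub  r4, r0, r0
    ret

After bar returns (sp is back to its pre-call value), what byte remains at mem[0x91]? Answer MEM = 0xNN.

prologue: push r2 -> mem[0x92]=0x8a, sp=0x92
prologue: push r4 -> mem[0x91]=0xf6, sp=0x91
body[0] sub  r1, r5, r0 -> r1=0x43
body[1] sub  r1, r1, r5 -> r1=0x18
body[2] sub  r2, r1, #39 -> r2=0xf1
body[3] sub  r4, r0, r0 -> r4=0x00
epilogue: pop r4=0xf6, sp=0x92
epilogue: pop r2=0x8a, sp=0x93
prologue pushed ['r2', 'r4'] at ['0x92', '0x91']

MEM = 0xf6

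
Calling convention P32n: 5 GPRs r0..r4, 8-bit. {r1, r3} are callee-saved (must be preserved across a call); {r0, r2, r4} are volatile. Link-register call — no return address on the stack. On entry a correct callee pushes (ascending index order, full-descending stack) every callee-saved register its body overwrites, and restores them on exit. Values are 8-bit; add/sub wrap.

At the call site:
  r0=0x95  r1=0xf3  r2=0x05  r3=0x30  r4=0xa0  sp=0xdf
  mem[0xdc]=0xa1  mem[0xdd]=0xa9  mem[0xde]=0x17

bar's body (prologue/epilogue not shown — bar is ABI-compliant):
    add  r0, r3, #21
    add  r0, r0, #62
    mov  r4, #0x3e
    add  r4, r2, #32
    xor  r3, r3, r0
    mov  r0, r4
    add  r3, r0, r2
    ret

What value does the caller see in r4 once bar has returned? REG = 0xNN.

REG = 0x25

prologue: push r3 -> mem[0xde]=0x30, sp=0xde
body[0] add  r0, r3, #21 -> r0=0x45
body[1] add  r0, r0, #62 -> r0=0x83
body[2] mov  r4, #0x3e -> r4=0x3e
body[3] add  r4, r2, #32 -> r4=0x25
body[4] xor  r3, r3, r0 -> r3=0xb3
body[5] mov  r0, r4 -> r0=0x25
body[6] add  r3, r0, r2 -> r3=0x2a
epilogue: pop r3=0x30, sp=0xdf
r4 is caller-saved -> body value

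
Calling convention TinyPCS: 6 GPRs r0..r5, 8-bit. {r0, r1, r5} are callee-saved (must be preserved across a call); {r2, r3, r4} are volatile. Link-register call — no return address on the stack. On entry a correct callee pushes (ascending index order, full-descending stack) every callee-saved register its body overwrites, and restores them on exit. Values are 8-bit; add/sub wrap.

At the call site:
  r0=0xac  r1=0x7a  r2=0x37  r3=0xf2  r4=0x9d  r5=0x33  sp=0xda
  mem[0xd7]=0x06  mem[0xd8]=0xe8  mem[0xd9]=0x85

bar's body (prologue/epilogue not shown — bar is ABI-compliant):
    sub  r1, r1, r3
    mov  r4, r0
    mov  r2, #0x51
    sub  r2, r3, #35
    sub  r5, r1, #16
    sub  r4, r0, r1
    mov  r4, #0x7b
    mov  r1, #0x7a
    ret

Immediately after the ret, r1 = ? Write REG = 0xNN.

prologue: push r1 -> mem[0xd9]=0x7a, sp=0xd9
prologue: push r5 -> mem[0xd8]=0x33, sp=0xd8
body[0] sub  r1, r1, r3 -> r1=0x88
body[1] mov  r4, r0 -> r4=0xac
body[2] mov  r2, #0x51 -> r2=0x51
body[3] sub  r2, r3, #35 -> r2=0xcf
body[4] sub  r5, r1, #16 -> r5=0x78
body[5] sub  r4, r0, r1 -> r4=0x24
body[6] mov  r4, #0x7b -> r4=0x7b
body[7] mov  r1, #0x7a -> r1=0x7a
epilogue: pop r5=0x33, sp=0xd9
epilogue: pop r1=0x7a, sp=0xda
r1 is callee-saved -> restored

REG = 0x7a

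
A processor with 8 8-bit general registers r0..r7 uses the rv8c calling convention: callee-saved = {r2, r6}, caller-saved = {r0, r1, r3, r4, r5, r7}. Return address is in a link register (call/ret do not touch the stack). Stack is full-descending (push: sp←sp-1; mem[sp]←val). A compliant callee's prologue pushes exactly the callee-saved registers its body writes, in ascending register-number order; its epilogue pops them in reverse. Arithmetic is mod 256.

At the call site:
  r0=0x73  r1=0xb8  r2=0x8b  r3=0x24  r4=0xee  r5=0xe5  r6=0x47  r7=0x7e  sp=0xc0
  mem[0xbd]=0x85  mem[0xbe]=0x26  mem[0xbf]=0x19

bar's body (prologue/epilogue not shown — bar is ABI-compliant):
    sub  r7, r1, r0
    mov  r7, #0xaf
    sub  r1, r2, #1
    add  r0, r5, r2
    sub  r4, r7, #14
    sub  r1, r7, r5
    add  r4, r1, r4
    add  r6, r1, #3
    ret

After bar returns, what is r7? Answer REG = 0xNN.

prologue: push r6 -> mem[0xbf]=0x47, sp=0xbf
body[0] sub  r7, r1, r0 -> r7=0x45
body[1] mov  r7, #0xaf -> r7=0xaf
body[2] sub  r1, r2, #1 -> r1=0x8a
body[3] add  r0, r5, r2 -> r0=0x70
body[4] sub  r4, r7, #14 -> r4=0xa1
body[5] sub  r1, r7, r5 -> r1=0xca
body[6] add  r4, r1, r4 -> r4=0x6b
body[7] add  r6, r1, #3 -> r6=0xcd
epilogue: pop r6=0x47, sp=0xc0
r7 is caller-saved -> body value

REG = 0xaf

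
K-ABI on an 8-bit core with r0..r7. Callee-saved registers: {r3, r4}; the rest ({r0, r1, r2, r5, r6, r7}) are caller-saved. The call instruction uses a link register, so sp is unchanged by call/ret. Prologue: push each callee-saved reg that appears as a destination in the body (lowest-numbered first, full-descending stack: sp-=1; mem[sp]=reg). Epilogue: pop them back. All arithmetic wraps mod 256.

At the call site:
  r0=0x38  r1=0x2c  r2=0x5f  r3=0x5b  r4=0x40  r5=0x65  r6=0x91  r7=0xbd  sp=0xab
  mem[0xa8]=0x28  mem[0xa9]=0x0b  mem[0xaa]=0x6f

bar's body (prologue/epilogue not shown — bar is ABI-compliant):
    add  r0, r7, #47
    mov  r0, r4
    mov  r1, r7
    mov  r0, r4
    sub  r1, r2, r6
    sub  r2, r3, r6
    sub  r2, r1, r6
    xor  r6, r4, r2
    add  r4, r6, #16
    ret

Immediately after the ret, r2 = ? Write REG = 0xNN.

REG = 0x3d

prologue: push r4 → mem[0xaa]=0x40, sp=0xaa
body[0] add  r0, r7, #47 → r0=0xec
body[1] mov  r0, r4 → r0=0x40
body[2] mov  r1, r7 → r1=0xbd
body[3] mov  r0, r4 → r0=0x40
body[4] sub  r1, r2, r6 → r1=0xce
body[5] sub  r2, r3, r6 → r2=0xca
body[6] sub  r2, r1, r6 → r2=0x3d
body[7] xor  r6, r4, r2 → r6=0x7d
body[8] add  r4, r6, #16 → r4=0x8d
epilogue: pop r4=0x40, sp=0xab
r2 is caller-saved → body value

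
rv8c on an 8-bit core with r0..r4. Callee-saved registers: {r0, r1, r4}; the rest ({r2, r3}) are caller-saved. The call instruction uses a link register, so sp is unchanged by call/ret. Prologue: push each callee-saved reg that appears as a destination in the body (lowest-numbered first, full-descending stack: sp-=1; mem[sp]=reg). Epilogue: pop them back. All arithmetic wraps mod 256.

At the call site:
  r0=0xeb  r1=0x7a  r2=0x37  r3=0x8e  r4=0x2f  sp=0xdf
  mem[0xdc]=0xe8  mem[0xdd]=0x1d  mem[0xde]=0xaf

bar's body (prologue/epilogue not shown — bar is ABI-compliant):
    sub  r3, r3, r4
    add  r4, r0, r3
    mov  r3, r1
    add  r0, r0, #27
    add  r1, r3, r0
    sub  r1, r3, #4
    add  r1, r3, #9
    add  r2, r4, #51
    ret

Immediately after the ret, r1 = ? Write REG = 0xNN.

REG = 0x7a

prologue: push r0 -> mem[0xde]=0xeb, sp=0xde
prologue: push r1 -> mem[0xdd]=0x7a, sp=0xdd
prologue: push r4 -> mem[0xdc]=0x2f, sp=0xdc
body[0] sub  r3, r3, r4 -> r3=0x5f
body[1] add  r4, r0, r3 -> r4=0x4a
body[2] mov  r3, r1 -> r3=0x7a
body[3] add  r0, r0, #27 -> r0=0x06
body[4] add  r1, r3, r0 -> r1=0x80
body[5] sub  r1, r3, #4 -> r1=0x76
body[6] add  r1, r3, #9 -> r1=0x83
body[7] add  r2, r4, #51 -> r2=0x7d
epilogue: pop r4=0x2f, sp=0xdd
epilogue: pop r1=0x7a, sp=0xde
epilogue: pop r0=0xeb, sp=0xdf
r1 is callee-saved -> restored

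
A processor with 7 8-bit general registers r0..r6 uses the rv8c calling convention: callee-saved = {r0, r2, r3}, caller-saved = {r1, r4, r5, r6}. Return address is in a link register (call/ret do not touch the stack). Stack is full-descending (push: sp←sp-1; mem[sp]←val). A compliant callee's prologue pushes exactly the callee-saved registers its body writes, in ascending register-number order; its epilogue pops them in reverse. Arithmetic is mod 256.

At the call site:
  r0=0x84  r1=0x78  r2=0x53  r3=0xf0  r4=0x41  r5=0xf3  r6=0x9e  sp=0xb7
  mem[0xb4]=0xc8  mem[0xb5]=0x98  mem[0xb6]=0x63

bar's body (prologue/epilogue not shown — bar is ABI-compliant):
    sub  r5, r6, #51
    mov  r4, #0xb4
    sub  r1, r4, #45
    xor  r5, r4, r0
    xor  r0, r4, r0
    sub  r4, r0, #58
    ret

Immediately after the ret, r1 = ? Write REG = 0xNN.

prologue: push r0 -> mem[0xb6]=0x84, sp=0xb6
body[0] sub  r5, r6, #51 -> r5=0x6b
body[1] mov  r4, #0xb4 -> r4=0xb4
body[2] sub  r1, r4, #45 -> r1=0x87
body[3] xor  r5, r4, r0 -> r5=0x30
body[4] xor  r0, r4, r0 -> r0=0x30
body[5] sub  r4, r0, #58 -> r4=0xf6
epilogue: pop r0=0x84, sp=0xb7
r1 is caller-saved -> body value

REG = 0x87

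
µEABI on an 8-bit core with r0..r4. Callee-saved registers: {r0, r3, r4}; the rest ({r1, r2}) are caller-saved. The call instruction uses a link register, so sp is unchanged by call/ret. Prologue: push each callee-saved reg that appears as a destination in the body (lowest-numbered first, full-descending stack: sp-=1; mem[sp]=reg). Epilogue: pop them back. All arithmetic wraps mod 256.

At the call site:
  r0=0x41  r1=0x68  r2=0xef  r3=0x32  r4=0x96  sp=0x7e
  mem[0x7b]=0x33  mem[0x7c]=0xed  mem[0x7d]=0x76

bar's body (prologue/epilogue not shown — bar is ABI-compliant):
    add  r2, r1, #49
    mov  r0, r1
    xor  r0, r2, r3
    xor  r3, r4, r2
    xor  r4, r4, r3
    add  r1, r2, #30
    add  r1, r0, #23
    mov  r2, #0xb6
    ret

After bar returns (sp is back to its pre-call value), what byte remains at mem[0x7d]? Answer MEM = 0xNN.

MEM = 0x41

prologue: push r0 -> mem[0x7d]=0x41, sp=0x7d
prologue: push r3 -> mem[0x7c]=0x32, sp=0x7c
prologue: push r4 -> mem[0x7b]=0x96, sp=0x7b
body[0] add  r2, r1, #49 -> r2=0x99
body[1] mov  r0, r1 -> r0=0x68
body[2] xor  r0, r2, r3 -> r0=0xab
body[3] xor  r3, r4, r2 -> r3=0x0f
body[4] xor  r4, r4, r3 -> r4=0x99
body[5] add  r1, r2, #30 -> r1=0xb7
body[6] add  r1, r0, #23 -> r1=0xc2
body[7] mov  r2, #0xb6 -> r2=0xb6
epilogue: pop r4=0x96, sp=0x7c
epilogue: pop r3=0x32, sp=0x7d
epilogue: pop r0=0x41, sp=0x7e
prologue pushed ['r0', 'r3', 'r4'] at ['0x7d', '0x7c', '0x7b']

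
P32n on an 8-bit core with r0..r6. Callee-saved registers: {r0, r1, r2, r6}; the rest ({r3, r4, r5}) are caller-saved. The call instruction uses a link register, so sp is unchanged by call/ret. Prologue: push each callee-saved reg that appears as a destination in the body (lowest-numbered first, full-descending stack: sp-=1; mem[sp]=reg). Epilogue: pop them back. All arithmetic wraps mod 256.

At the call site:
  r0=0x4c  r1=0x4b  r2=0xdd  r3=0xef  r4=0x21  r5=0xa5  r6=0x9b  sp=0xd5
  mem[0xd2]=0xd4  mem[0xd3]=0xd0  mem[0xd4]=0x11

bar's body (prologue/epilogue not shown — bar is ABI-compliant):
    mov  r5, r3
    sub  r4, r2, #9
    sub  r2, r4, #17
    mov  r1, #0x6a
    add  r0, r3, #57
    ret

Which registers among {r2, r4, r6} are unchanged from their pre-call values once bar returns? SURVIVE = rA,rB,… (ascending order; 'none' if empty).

prologue: push r0 -> mem[0xd4]=0x4c, sp=0xd4
prologue: push r1 -> mem[0xd3]=0x4b, sp=0xd3
prologue: push r2 -> mem[0xd2]=0xdd, sp=0xd2
body[0] mov  r5, r3 -> r5=0xef
body[1] sub  r4, r2, #9 -> r4=0xd4
body[2] sub  r2, r4, #17 -> r2=0xc3
body[3] mov  r1, #0x6a -> r1=0x6a
body[4] add  r0, r3, #57 -> r0=0x28
epilogue: pop r2=0xdd, sp=0xd3
epilogue: pop r1=0x4b, sp=0xd4
epilogue: pop r0=0x4c, sp=0xd5
r2: callee-saved, written=True
r4: caller-saved, written=True
r6: callee-saved, written=False

SURVIVE = r2,r6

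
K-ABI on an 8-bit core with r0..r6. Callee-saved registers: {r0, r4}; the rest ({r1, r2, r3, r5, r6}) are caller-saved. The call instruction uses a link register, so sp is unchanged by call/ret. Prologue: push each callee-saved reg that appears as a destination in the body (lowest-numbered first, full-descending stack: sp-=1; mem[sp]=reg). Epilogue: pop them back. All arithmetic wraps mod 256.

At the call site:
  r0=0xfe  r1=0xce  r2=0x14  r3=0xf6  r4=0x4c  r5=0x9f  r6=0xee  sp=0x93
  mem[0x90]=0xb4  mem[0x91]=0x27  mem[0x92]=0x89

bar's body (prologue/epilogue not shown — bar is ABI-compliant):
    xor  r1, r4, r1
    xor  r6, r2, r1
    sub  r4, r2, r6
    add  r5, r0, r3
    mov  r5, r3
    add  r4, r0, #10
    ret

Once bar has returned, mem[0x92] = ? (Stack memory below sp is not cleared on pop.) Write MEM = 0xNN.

MEM = 0x4c

prologue: push r4 → mem[0x92]=0x4c, sp=0x92
body[0] xor  r1, r4, r1 → r1=0x82
body[1] xor  r6, r2, r1 → r6=0x96
body[2] sub  r4, r2, r6 → r4=0x7e
body[3] add  r5, r0, r3 → r5=0xf4
body[4] mov  r5, r3 → r5=0xf6
body[5] add  r4, r0, #10 → r4=0x08
epilogue: pop r4=0x4c, sp=0x93
prologue pushed ['r4'] at ['0x92']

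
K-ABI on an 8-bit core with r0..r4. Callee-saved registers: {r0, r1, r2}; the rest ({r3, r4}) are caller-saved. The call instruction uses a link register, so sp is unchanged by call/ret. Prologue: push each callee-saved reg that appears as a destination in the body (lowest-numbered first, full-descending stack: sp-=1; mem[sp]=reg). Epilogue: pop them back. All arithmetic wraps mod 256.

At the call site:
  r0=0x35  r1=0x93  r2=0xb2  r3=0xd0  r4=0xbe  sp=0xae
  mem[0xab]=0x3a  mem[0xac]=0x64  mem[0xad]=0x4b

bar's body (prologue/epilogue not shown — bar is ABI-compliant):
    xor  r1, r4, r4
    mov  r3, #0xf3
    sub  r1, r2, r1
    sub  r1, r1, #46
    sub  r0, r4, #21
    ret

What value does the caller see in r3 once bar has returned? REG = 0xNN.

REG = 0xf3

prologue: push r0 -> mem[0xad]=0x35, sp=0xad
prologue: push r1 -> mem[0xac]=0x93, sp=0xac
body[0] xor  r1, r4, r4 -> r1=0x00
body[1] mov  r3, #0xf3 -> r3=0xf3
body[2] sub  r1, r2, r1 -> r1=0xb2
body[3] sub  r1, r1, #46 -> r1=0x84
body[4] sub  r0, r4, #21 -> r0=0xa9
epilogue: pop r1=0x93, sp=0xad
epilogue: pop r0=0x35, sp=0xae
r3 is caller-saved -> body value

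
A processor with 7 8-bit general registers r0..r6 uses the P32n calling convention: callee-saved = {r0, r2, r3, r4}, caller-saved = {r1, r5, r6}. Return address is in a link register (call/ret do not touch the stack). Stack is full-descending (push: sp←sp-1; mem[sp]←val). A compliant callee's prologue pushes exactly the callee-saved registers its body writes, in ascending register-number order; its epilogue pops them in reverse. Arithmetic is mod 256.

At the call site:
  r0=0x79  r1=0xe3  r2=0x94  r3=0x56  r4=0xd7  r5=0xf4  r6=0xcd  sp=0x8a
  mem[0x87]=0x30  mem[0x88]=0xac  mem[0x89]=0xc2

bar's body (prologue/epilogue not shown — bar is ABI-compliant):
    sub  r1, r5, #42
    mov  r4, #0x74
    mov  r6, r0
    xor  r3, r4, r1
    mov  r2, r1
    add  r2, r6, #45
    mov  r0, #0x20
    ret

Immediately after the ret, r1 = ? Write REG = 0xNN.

prologue: push r0 → mem[0x89]=0x79, sp=0x89
prologue: push r2 → mem[0x88]=0x94, sp=0x88
prologue: push r3 → mem[0x87]=0x56, sp=0x87
prologue: push r4 → mem[0x86]=0xd7, sp=0x86
body[0] sub  r1, r5, #42 → r1=0xca
body[1] mov  r4, #0x74 → r4=0x74
body[2] mov  r6, r0 → r6=0x79
body[3] xor  r3, r4, r1 → r3=0xbe
body[4] mov  r2, r1 → r2=0xca
body[5] add  r2, r6, #45 → r2=0xa6
body[6] mov  r0, #0x20 → r0=0x20
epilogue: pop r4=0xd7, sp=0x87
epilogue: pop r3=0x56, sp=0x88
epilogue: pop r2=0x94, sp=0x89
epilogue: pop r0=0x79, sp=0x8a
r1 is caller-saved → body value

REG = 0xca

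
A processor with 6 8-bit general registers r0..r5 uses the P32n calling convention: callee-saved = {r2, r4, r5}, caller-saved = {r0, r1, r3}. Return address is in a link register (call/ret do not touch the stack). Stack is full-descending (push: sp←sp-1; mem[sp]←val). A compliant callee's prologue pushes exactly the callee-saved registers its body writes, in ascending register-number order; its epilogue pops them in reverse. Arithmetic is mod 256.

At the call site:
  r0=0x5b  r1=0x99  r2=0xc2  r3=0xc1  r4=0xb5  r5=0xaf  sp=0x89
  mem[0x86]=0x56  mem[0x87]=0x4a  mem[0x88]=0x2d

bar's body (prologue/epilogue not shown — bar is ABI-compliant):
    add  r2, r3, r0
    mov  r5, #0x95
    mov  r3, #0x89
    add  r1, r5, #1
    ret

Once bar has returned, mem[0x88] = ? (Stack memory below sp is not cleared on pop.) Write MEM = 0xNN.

prologue: push r2 -> mem[0x88]=0xc2, sp=0x88
prologue: push r5 -> mem[0x87]=0xaf, sp=0x87
body[0] add  r2, r3, r0 -> r2=0x1c
body[1] mov  r5, #0x95 -> r5=0x95
body[2] mov  r3, #0x89 -> r3=0x89
body[3] add  r1, r5, #1 -> r1=0x96
epilogue: pop r5=0xaf, sp=0x88
epilogue: pop r2=0xc2, sp=0x89
prologue pushed ['r2', 'r5'] at ['0x88', '0x87']

MEM = 0xc2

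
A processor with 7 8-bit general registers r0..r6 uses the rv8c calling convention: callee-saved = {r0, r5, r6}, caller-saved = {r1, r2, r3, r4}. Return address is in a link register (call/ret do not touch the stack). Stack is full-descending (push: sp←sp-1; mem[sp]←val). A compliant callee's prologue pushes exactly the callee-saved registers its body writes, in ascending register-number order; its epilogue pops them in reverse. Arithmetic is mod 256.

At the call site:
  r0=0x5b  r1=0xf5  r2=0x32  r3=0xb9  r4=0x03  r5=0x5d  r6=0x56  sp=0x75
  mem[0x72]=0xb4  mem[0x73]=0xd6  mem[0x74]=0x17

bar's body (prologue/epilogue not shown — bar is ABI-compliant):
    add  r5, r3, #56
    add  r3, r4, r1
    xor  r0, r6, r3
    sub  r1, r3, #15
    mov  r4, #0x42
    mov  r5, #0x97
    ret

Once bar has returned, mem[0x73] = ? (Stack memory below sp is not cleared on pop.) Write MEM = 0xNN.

prologue: push r0 → mem[0x74]=0x5b, sp=0x74
prologue: push r5 → mem[0x73]=0x5d, sp=0x73
body[0] add  r5, r3, #56 → r5=0xf1
body[1] add  r3, r4, r1 → r3=0xf8
body[2] xor  r0, r6, r3 → r0=0xae
body[3] sub  r1, r3, #15 → r1=0xe9
body[4] mov  r4, #0x42 → r4=0x42
body[5] mov  r5, #0x97 → r5=0x97
epilogue: pop r5=0x5d, sp=0x74
epilogue: pop r0=0x5b, sp=0x75
prologue pushed ['r0', 'r5'] at ['0x74', '0x73']

MEM = 0x5d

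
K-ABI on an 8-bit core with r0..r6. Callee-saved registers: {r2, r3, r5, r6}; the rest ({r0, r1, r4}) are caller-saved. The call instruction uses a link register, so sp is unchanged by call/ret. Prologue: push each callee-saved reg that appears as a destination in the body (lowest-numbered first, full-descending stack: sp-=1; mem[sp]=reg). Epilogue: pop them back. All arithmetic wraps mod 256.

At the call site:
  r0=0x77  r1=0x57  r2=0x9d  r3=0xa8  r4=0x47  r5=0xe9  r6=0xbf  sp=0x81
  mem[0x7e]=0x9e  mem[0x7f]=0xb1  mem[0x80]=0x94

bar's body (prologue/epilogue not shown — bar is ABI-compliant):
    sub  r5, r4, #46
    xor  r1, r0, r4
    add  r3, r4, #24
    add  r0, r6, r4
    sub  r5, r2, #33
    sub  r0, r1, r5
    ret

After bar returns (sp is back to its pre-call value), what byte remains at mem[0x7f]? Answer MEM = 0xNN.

MEM = 0xe9

prologue: push r3 -> mem[0x80]=0xa8, sp=0x80
prologue: push r5 -> mem[0x7f]=0xe9, sp=0x7f
body[0] sub  r5, r4, #46 -> r5=0x19
body[1] xor  r1, r0, r4 -> r1=0x30
body[2] add  r3, r4, #24 -> r3=0x5f
body[3] add  r0, r6, r4 -> r0=0x06
body[4] sub  r5, r2, #33 -> r5=0x7c
body[5] sub  r0, r1, r5 -> r0=0xb4
epilogue: pop r5=0xe9, sp=0x80
epilogue: pop r3=0xa8, sp=0x81
prologue pushed ['r3', 'r5'] at ['0x80', '0x7f']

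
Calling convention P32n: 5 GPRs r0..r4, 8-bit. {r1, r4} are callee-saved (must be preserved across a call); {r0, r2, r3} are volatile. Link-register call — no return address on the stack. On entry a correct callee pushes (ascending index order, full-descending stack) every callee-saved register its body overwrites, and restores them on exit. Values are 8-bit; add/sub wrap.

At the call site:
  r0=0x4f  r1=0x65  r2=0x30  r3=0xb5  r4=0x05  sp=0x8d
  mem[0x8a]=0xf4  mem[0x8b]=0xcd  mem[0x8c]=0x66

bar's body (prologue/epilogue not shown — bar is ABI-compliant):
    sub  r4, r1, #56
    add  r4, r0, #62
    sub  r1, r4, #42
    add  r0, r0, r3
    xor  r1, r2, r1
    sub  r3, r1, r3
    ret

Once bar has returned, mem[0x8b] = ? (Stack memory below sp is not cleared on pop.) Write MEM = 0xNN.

MEM = 0x05

prologue: push r1 -> mem[0x8c]=0x65, sp=0x8c
prologue: push r4 -> mem[0x8b]=0x05, sp=0x8b
body[0] sub  r4, r1, #56 -> r4=0x2d
body[1] add  r4, r0, #62 -> r4=0x8d
body[2] sub  r1, r4, #42 -> r1=0x63
body[3] add  r0, r0, r3 -> r0=0x04
body[4] xor  r1, r2, r1 -> r1=0x53
body[5] sub  r3, r1, r3 -> r3=0x9e
epilogue: pop r4=0x05, sp=0x8c
epilogue: pop r1=0x65, sp=0x8d
prologue pushed ['r1', 'r4'] at ['0x8c', '0x8b']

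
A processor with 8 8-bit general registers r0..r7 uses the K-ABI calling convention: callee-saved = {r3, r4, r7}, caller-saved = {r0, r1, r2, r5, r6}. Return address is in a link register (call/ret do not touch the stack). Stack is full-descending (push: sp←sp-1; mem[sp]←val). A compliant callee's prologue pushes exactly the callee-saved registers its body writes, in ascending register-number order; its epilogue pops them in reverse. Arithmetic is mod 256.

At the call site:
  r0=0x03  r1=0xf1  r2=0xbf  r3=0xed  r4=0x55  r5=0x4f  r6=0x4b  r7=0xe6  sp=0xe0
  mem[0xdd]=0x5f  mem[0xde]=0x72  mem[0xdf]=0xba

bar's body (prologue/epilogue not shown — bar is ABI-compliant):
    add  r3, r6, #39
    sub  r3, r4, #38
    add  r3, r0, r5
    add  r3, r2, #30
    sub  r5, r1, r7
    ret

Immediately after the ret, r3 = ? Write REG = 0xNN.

REG = 0xed

prologue: push r3 -> mem[0xdf]=0xed, sp=0xdf
body[0] add  r3, r6, #39 -> r3=0x72
body[1] sub  r3, r4, #38 -> r3=0x2f
body[2] add  r3, r0, r5 -> r3=0x52
body[3] add  r3, r2, #30 -> r3=0xdd
body[4] sub  r5, r1, r7 -> r5=0x0b
epilogue: pop r3=0xed, sp=0xe0
r3 is callee-saved -> restored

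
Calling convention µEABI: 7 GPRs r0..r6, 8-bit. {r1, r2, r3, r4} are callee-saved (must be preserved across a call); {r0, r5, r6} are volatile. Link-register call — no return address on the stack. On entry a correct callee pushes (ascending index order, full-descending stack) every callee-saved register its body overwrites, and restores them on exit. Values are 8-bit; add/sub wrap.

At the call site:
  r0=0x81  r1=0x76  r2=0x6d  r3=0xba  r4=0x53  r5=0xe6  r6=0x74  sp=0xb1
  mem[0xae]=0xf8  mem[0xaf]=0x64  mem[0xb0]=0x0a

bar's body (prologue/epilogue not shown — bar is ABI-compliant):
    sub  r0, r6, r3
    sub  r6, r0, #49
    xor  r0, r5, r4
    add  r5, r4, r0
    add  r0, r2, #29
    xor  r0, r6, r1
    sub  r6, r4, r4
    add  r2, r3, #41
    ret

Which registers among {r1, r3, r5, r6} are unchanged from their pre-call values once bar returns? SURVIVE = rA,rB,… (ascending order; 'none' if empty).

prologue: push r2 → mem[0xb0]=0x6d, sp=0xb0
body[0] sub  r0, r6, r3 → r0=0xba
body[1] sub  r6, r0, #49 → r6=0x89
body[2] xor  r0, r5, r4 → r0=0xb5
body[3] add  r5, r4, r0 → r5=0x08
body[4] add  r0, r2, #29 → r0=0x8a
body[5] xor  r0, r6, r1 → r0=0xff
body[6] sub  r6, r4, r4 → r6=0x00
body[7] add  r2, r3, #41 → r2=0xe3
epilogue: pop r2=0x6d, sp=0xb1
r1: callee-saved, written=False
r3: callee-saved, written=False
r5: caller-saved, written=True
r6: caller-saved, written=True

SURVIVE = r1,r3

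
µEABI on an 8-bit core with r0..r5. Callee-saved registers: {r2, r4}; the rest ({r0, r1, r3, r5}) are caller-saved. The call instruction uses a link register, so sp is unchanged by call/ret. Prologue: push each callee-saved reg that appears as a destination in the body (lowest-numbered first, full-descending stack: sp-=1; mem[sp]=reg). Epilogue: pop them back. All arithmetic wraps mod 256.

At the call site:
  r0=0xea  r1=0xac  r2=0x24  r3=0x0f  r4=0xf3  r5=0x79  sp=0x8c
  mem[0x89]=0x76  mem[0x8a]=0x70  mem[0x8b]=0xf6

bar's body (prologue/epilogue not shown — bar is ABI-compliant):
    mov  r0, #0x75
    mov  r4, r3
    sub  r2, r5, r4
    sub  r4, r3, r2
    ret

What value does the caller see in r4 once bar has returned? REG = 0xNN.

prologue: push r2 → mem[0x8b]=0x24, sp=0x8b
prologue: push r4 → mem[0x8a]=0xf3, sp=0x8a
body[0] mov  r0, #0x75 → r0=0x75
body[1] mov  r4, r3 → r4=0x0f
body[2] sub  r2, r5, r4 → r2=0x6a
body[3] sub  r4, r3, r2 → r4=0xa5
epilogue: pop r4=0xf3, sp=0x8b
epilogue: pop r2=0x24, sp=0x8c
r4 is callee-saved → restored

REG = 0xf3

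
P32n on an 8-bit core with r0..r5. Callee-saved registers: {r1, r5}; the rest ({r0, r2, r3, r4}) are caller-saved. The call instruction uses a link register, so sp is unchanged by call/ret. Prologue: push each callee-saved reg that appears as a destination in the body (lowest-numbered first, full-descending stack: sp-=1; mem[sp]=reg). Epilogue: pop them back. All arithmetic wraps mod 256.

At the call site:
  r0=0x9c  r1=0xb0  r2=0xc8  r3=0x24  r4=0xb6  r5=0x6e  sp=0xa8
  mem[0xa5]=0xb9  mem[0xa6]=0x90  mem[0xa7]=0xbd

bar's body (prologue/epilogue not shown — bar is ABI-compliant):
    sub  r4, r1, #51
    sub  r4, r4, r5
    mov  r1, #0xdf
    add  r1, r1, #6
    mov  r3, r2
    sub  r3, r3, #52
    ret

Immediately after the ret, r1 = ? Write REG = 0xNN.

prologue: push r1 → mem[0xa7]=0xb0, sp=0xa7
body[0] sub  r4, r1, #51 → r4=0x7d
body[1] sub  r4, r4, r5 → r4=0x0f
body[2] mov  r1, #0xdf → r1=0xdf
body[3] add  r1, r1, #6 → r1=0xe5
body[4] mov  r3, r2 → r3=0xc8
body[5] sub  r3, r3, #52 → r3=0x94
epilogue: pop r1=0xb0, sp=0xa8
r1 is callee-saved → restored

REG = 0xb0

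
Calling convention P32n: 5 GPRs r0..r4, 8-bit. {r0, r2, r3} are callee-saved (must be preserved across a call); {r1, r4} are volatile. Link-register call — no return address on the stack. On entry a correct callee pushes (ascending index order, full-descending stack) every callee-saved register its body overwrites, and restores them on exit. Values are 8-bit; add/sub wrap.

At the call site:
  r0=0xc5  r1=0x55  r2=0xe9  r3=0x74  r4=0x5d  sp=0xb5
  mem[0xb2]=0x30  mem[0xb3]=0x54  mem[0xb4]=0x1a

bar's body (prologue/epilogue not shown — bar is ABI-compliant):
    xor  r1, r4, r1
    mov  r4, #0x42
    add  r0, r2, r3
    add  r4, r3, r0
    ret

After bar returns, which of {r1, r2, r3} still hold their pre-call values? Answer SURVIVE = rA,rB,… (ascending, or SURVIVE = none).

prologue: push r0 -> mem[0xb4]=0xc5, sp=0xb4
body[0] xor  r1, r4, r1 -> r1=0x08
body[1] mov  r4, #0x42 -> r4=0x42
body[2] add  r0, r2, r3 -> r0=0x5d
body[3] add  r4, r3, r0 -> r4=0xd1
epilogue: pop r0=0xc5, sp=0xb5
r1: caller-saved, written=True
r2: callee-saved, written=False
r3: callee-saved, written=False

SURVIVE = r2,r3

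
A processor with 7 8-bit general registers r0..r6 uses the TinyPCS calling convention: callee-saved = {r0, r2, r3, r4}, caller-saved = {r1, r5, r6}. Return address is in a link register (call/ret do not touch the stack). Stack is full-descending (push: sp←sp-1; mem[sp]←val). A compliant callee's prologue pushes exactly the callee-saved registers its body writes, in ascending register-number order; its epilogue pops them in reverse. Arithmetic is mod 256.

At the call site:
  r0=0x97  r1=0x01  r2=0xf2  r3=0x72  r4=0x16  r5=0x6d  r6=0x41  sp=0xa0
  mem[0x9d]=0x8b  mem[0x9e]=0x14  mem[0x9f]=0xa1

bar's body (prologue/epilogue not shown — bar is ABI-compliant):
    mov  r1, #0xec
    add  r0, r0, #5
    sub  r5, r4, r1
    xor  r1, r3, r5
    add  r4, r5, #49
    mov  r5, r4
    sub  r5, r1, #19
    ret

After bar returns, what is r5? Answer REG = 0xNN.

REG = 0x45

prologue: push r0 -> mem[0x9f]=0x97, sp=0x9f
prologue: push r4 -> mem[0x9e]=0x16, sp=0x9e
body[0] mov  r1, #0xec -> r1=0xec
body[1] add  r0, r0, #5 -> r0=0x9c
body[2] sub  r5, r4, r1 -> r5=0x2a
body[3] xor  r1, r3, r5 -> r1=0x58
body[4] add  r4, r5, #49 -> r4=0x5b
body[5] mov  r5, r4 -> r5=0x5b
body[6] sub  r5, r1, #19 -> r5=0x45
epilogue: pop r4=0x16, sp=0x9f
epilogue: pop r0=0x97, sp=0xa0
r5 is caller-saved -> body value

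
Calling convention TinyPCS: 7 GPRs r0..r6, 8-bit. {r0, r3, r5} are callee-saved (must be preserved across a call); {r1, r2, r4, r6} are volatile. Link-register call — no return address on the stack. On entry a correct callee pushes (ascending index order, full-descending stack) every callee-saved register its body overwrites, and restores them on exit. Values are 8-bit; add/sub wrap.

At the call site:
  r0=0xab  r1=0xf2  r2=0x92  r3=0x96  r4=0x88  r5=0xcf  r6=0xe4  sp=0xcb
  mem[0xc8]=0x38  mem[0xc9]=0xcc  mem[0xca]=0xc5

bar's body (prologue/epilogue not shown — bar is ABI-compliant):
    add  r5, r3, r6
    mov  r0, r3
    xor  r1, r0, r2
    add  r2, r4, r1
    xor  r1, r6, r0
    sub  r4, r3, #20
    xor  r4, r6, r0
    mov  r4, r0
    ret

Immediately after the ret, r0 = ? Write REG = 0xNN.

REG = 0xab

prologue: push r0 → mem[0xca]=0xab, sp=0xca
prologue: push r5 → mem[0xc9]=0xcf, sp=0xc9
body[0] add  r5, r3, r6 → r5=0x7a
body[1] mov  r0, r3 → r0=0x96
body[2] xor  r1, r0, r2 → r1=0x04
body[3] add  r2, r4, r1 → r2=0x8c
body[4] xor  r1, r6, r0 → r1=0x72
body[5] sub  r4, r3, #20 → r4=0x82
body[6] xor  r4, r6, r0 → r4=0x72
body[7] mov  r4, r0 → r4=0x96
epilogue: pop r5=0xcf, sp=0xca
epilogue: pop r0=0xab, sp=0xcb
r0 is callee-saved → restored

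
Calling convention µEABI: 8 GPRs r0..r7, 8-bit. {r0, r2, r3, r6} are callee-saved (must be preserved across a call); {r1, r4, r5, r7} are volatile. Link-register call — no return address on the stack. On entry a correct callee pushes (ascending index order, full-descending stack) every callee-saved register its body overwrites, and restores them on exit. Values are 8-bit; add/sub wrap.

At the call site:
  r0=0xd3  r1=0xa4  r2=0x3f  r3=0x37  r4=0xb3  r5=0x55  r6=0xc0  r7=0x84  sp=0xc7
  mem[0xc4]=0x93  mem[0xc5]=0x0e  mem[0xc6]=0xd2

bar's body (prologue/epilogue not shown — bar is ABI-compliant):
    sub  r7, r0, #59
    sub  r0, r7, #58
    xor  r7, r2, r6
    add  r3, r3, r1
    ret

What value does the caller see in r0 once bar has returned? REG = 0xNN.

REG = 0xd3

prologue: push r0 → mem[0xc6]=0xd3, sp=0xc6
prologue: push r3 → mem[0xc5]=0x37, sp=0xc5
body[0] sub  r7, r0, #59 → r7=0x98
body[1] sub  r0, r7, #58 → r0=0x5e
body[2] xor  r7, r2, r6 → r7=0xff
body[3] add  r3, r3, r1 → r3=0xdb
epilogue: pop r3=0x37, sp=0xc6
epilogue: pop r0=0xd3, sp=0xc7
r0 is callee-saved → restored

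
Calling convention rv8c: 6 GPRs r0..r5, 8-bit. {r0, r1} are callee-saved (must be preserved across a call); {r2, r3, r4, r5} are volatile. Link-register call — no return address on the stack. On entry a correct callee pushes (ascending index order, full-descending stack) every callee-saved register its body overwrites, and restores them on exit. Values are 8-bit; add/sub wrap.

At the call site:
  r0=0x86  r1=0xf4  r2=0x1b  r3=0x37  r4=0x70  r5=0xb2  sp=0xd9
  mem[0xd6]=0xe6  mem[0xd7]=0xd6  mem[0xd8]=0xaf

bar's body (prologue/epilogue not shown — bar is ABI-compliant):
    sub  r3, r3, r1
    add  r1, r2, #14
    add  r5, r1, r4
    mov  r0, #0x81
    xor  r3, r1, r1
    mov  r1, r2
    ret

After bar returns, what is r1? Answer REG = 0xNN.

REG = 0xf4

prologue: push r0 -> mem[0xd8]=0x86, sp=0xd8
prologue: push r1 -> mem[0xd7]=0xf4, sp=0xd7
body[0] sub  r3, r3, r1 -> r3=0x43
body[1] add  r1, r2, #14 -> r1=0x29
body[2] add  r5, r1, r4 -> r5=0x99
body[3] mov  r0, #0x81 -> r0=0x81
body[4] xor  r3, r1, r1 -> r3=0x00
body[5] mov  r1, r2 -> r1=0x1b
epilogue: pop r1=0xf4, sp=0xd8
epilogue: pop r0=0x86, sp=0xd9
r1 is callee-saved -> restored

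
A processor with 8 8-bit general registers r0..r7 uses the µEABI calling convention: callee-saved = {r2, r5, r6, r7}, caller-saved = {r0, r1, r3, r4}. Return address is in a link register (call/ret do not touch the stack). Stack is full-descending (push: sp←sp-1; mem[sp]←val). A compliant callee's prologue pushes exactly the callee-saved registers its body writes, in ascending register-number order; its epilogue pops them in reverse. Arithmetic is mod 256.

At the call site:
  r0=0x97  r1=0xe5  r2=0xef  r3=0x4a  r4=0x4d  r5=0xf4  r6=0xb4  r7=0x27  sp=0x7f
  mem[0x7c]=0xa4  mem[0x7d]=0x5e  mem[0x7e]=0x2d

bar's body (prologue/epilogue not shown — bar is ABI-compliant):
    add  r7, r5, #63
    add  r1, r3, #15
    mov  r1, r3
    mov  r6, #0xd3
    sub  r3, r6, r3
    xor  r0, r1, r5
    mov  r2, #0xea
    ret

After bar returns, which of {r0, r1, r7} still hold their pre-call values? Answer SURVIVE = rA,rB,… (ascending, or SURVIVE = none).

SURVIVE = r7

prologue: push r2 -> mem[0x7e]=0xef, sp=0x7e
prologue: push r6 -> mem[0x7d]=0xb4, sp=0x7d
prologue: push r7 -> mem[0x7c]=0x27, sp=0x7c
body[0] add  r7, r5, #63 -> r7=0x33
body[1] add  r1, r3, #15 -> r1=0x59
body[2] mov  r1, r3 -> r1=0x4a
body[3] mov  r6, #0xd3 -> r6=0xd3
body[4] sub  r3, r6, r3 -> r3=0x89
body[5] xor  r0, r1, r5 -> r0=0xbe
body[6] mov  r2, #0xea -> r2=0xea
epilogue: pop r7=0x27, sp=0x7d
epilogue: pop r6=0xb4, sp=0x7e
epilogue: pop r2=0xef, sp=0x7f
r0: caller-saved, written=True
r1: caller-saved, written=True
r7: callee-saved, written=True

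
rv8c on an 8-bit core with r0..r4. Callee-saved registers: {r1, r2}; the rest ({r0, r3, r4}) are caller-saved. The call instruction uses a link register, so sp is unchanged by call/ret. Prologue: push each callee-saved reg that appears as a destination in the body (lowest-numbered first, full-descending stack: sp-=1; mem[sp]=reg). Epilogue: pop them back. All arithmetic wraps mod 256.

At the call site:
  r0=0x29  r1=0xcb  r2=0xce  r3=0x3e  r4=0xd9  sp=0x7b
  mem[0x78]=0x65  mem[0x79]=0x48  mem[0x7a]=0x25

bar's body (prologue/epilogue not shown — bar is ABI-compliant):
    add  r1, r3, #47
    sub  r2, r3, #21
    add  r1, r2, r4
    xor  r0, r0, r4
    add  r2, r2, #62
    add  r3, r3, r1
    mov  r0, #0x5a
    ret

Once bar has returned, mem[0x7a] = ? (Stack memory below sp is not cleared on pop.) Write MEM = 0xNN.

prologue: push r1 → mem[0x7a]=0xcb, sp=0x7a
prologue: push r2 → mem[0x79]=0xce, sp=0x79
body[0] add  r1, r3, #47 → r1=0x6d
body[1] sub  r2, r3, #21 → r2=0x29
body[2] add  r1, r2, r4 → r1=0x02
body[3] xor  r0, r0, r4 → r0=0xf0
body[4] add  r2, r2, #62 → r2=0x67
body[5] add  r3, r3, r1 → r3=0x40
body[6] mov  r0, #0x5a → r0=0x5a
epilogue: pop r2=0xce, sp=0x7a
epilogue: pop r1=0xcb, sp=0x7b
prologue pushed ['r1', 'r2'] at ['0x7a', '0x79']

MEM = 0xcb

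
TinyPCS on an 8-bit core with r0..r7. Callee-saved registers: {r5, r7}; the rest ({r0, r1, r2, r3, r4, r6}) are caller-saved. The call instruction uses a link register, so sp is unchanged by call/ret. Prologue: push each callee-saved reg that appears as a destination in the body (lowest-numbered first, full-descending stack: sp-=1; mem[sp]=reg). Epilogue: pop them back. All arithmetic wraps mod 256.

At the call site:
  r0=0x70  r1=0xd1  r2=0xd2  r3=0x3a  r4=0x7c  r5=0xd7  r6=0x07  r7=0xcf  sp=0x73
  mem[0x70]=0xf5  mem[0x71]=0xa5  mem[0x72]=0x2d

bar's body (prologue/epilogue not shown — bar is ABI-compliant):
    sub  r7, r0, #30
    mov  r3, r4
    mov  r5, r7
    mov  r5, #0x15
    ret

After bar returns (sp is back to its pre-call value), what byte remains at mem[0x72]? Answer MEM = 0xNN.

prologue: push r5 -> mem[0x72]=0xd7, sp=0x72
prologue: push r7 -> mem[0x71]=0xcf, sp=0x71
body[0] sub  r7, r0, #30 -> r7=0x52
body[1] mov  r3, r4 -> r3=0x7c
body[2] mov  r5, r7 -> r5=0x52
body[3] mov  r5, #0x15 -> r5=0x15
epilogue: pop r7=0xcf, sp=0x72
epilogue: pop r5=0xd7, sp=0x73
prologue pushed ['r5', 'r7'] at ['0x72', '0x71']

MEM = 0xd7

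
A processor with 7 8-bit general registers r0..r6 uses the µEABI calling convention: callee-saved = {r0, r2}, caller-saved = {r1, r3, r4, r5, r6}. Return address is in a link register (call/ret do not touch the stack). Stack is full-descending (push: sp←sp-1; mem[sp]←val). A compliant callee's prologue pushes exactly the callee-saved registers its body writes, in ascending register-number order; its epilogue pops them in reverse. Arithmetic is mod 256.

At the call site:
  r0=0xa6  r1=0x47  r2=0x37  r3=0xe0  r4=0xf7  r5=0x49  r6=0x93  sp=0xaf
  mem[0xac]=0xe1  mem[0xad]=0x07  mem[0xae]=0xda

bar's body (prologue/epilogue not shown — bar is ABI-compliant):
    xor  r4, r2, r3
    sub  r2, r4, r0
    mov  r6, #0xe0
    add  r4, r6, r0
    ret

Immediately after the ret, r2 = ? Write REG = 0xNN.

REG = 0x37

prologue: push r2 → mem[0xae]=0x37, sp=0xae
body[0] xor  r4, r2, r3 → r4=0xd7
body[1] sub  r2, r4, r0 → r2=0x31
body[2] mov  r6, #0xe0 → r6=0xe0
body[3] add  r4, r6, r0 → r4=0x86
epilogue: pop r2=0x37, sp=0xaf
r2 is callee-saved → restored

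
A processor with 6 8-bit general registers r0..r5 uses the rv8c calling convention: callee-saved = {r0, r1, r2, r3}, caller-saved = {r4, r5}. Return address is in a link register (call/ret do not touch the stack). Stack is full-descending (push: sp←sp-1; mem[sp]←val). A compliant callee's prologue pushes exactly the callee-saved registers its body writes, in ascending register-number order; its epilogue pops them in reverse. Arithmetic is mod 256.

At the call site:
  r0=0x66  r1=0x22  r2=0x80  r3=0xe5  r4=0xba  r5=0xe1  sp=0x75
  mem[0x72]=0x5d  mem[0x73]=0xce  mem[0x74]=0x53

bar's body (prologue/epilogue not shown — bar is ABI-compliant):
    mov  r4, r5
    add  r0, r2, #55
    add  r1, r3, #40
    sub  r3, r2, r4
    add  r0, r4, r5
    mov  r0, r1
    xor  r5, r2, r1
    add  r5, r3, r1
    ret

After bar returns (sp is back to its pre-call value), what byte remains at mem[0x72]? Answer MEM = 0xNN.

MEM = 0xe5

prologue: push r0 → mem[0x74]=0x66, sp=0x74
prologue: push r1 → mem[0x73]=0x22, sp=0x73
prologue: push r3 → mem[0x72]=0xe5, sp=0x72
body[0] mov  r4, r5 → r4=0xe1
body[1] add  r0, r2, #55 → r0=0xb7
body[2] add  r1, r3, #40 → r1=0x0d
body[3] sub  r3, r2, r4 → r3=0x9f
body[4] add  r0, r4, r5 → r0=0xc2
body[5] mov  r0, r1 → r0=0x0d
body[6] xor  r5, r2, r1 → r5=0x8d
body[7] add  r5, r3, r1 → r5=0xac
epilogue: pop r3=0xe5, sp=0x73
epilogue: pop r1=0x22, sp=0x74
epilogue: pop r0=0x66, sp=0x75
prologue pushed ['r0', 'r1', 'r3'] at ['0x74', '0x73', '0x72']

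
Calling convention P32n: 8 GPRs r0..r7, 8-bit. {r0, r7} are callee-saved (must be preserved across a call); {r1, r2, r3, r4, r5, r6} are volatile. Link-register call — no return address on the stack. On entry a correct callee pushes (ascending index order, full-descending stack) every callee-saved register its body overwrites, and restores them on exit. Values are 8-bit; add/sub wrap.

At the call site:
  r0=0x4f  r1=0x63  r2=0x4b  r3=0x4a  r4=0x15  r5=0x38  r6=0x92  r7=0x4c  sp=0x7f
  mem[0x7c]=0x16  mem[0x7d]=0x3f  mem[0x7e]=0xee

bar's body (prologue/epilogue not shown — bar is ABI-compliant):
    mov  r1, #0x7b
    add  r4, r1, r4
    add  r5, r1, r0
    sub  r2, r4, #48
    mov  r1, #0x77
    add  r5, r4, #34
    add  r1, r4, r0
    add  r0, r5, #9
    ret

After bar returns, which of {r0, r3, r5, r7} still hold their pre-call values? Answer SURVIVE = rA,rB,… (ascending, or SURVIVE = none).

prologue: push r0 → mem[0x7e]=0x4f, sp=0x7e
body[0] mov  r1, #0x7b → r1=0x7b
body[1] add  r4, r1, r4 → r4=0x90
body[2] add  r5, r1, r0 → r5=0xca
body[3] sub  r2, r4, #48 → r2=0x60
body[4] mov  r1, #0x77 → r1=0x77
body[5] add  r5, r4, #34 → r5=0xb2
body[6] add  r1, r4, r0 → r1=0xdf
body[7] add  r0, r5, #9 → r0=0xbb
epilogue: pop r0=0x4f, sp=0x7f
r0: callee-saved, written=True
r3: caller-saved, written=False
r5: caller-saved, written=True
r7: callee-saved, written=False

SURVIVE = r0,r3,r7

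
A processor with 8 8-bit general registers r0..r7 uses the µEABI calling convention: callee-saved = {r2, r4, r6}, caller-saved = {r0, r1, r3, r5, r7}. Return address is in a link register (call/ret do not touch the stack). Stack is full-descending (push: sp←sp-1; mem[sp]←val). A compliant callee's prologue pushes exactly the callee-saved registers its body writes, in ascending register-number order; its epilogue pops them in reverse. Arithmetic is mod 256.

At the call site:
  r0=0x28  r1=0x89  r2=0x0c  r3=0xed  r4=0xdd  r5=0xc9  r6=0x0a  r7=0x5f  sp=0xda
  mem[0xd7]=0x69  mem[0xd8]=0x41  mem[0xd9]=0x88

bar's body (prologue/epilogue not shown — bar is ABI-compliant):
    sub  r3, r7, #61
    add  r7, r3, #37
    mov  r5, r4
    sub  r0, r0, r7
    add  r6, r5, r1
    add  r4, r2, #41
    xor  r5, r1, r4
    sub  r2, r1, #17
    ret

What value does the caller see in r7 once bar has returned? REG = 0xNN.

REG = 0x47

prologue: push r2 -> mem[0xd9]=0x0c, sp=0xd9
prologue: push r4 -> mem[0xd8]=0xdd, sp=0xd8
prologue: push r6 -> mem[0xd7]=0x0a, sp=0xd7
body[0] sub  r3, r7, #61 -> r3=0x22
body[1] add  r7, r3, #37 -> r7=0x47
body[2] mov  r5, r4 -> r5=0xdd
body[3] sub  r0, r0, r7 -> r0=0xe1
body[4] add  r6, r5, r1 -> r6=0x66
body[5] add  r4, r2, #41 -> r4=0x35
body[6] xor  r5, r1, r4 -> r5=0xbc
body[7] sub  r2, r1, #17 -> r2=0x78
epilogue: pop r6=0x0a, sp=0xd8
epilogue: pop r4=0xdd, sp=0xd9
epilogue: pop r2=0x0c, sp=0xda
r7 is caller-saved -> body value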